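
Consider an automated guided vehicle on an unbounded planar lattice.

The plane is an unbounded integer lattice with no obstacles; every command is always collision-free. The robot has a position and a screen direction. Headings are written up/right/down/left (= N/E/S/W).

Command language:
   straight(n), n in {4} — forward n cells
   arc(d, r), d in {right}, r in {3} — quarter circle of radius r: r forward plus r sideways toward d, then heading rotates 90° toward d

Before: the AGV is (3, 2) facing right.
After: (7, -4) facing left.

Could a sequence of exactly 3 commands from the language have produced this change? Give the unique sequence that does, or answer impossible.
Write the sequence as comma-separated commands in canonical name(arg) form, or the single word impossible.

straight(4), arc(right, 3), arc(right, 3)

key: position moved to (7,-4) AND the heading swung to W — translation plus rotation needed
t0: (3, 2) facing right
step 1 (straight(4)): (7, 2) facing right
step 2 (arc(right, 3)): (10, -1) facing down
step 3 (arc(right, 3)): (7, -4) facing left
uniquely the one of 8 3-step routes that fits.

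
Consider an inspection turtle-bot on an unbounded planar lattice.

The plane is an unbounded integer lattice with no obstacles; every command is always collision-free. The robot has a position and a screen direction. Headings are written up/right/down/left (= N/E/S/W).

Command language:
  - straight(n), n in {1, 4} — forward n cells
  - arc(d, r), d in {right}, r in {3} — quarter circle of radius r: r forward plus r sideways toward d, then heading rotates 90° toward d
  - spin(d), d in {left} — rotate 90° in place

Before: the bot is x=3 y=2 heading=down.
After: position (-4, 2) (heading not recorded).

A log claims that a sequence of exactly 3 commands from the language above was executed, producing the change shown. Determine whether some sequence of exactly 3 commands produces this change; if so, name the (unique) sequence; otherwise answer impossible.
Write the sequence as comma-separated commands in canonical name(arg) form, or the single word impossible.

arc(right, 3), straight(1), arc(right, 3)

from: x=3 y=2 heading=down
[1] after arc(right, 3): x=0 y=-1 heading=left
[2] after straight(1): x=-1 y=-1 heading=left
[3] after arc(right, 3): x=-4 y=2 heading=up
all 64 alternatives checked — unique.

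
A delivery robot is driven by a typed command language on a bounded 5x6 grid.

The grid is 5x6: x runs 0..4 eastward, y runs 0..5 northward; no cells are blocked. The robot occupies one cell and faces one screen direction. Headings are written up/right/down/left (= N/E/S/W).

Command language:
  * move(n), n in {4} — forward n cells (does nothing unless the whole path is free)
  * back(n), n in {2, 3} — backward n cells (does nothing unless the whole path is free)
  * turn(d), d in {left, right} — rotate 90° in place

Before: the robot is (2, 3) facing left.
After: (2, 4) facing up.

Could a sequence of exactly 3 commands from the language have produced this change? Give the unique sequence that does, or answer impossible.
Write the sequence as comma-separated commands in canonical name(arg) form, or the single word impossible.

turn(right), back(3), move(4)

key: running move(4) before turn(right) would end elsewhere — order is forced
from: (2, 3) facing left
1. turn(right) → (2, 3) facing up
2. back(3) → (2, 0) facing up
3. move(4) → (2, 4) facing up
no other 3-command option fits: unique.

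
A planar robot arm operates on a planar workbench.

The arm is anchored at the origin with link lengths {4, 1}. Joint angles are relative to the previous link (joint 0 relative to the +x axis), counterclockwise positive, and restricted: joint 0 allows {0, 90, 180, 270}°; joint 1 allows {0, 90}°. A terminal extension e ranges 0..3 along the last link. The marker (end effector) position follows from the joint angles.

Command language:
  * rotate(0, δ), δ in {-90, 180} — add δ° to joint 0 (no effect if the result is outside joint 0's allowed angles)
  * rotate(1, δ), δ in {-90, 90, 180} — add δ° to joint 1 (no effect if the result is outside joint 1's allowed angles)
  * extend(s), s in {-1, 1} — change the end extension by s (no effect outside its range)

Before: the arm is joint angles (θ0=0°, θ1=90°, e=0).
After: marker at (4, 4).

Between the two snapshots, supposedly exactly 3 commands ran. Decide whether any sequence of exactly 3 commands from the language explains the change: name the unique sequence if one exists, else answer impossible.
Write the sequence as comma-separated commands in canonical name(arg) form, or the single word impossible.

from: joint angles (θ0=0°, θ1=90°, e=0)
1. extend(1) → joint angles (θ0=0°, θ1=90°, e=1)
2. extend(1) → joint angles (θ0=0°, θ1=90°, e=2)
3. extend(1) → joint angles (θ0=0°, θ1=90°, e=3)
no rival 3-sequence matches.

extend(1), extend(1), extend(1)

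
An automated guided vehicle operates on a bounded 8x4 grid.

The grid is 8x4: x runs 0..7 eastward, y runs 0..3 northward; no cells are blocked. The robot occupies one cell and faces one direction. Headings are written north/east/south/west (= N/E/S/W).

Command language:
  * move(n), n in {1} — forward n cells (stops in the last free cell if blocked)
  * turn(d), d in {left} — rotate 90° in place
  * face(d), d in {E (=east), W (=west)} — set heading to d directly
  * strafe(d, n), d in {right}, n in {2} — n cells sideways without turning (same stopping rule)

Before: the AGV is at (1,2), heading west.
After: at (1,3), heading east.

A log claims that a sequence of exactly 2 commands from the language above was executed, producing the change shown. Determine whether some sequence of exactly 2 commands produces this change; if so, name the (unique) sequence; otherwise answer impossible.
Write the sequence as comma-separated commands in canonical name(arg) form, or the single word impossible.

key: cell and facing (now E) both changed — the 2 commands mix motion and turning
from: at (1,2), heading west
t=1 strafe(right, 2) ⇒ at (1,3), heading west
t=2 face(E) ⇒ at (1,3), heading east
no other 2-command option fits: unique.

strafe(right, 2), face(E)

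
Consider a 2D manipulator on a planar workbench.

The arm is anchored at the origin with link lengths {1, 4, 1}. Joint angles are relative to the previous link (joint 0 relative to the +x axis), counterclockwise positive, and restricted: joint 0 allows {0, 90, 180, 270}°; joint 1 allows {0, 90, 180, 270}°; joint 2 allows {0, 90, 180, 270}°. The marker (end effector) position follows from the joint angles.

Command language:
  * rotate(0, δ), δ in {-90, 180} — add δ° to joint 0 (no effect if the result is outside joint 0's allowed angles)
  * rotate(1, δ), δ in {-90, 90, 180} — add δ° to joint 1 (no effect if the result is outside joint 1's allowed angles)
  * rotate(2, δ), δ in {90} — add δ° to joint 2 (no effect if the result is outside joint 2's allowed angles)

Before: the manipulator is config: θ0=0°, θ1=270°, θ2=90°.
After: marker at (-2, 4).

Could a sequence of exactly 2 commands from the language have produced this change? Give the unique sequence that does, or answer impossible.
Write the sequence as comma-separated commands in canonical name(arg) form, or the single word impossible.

rotate(0, -90), rotate(0, -90)

initial: config: θ0=0°, θ1=270°, θ2=90°
t=1 rotate(0, -90) ⇒ config: θ0=270°, θ1=270°, θ2=90°
t=2 rotate(0, -90) ⇒ config: θ0=180°, θ1=270°, θ2=90°
no other 2-command option fits: unique.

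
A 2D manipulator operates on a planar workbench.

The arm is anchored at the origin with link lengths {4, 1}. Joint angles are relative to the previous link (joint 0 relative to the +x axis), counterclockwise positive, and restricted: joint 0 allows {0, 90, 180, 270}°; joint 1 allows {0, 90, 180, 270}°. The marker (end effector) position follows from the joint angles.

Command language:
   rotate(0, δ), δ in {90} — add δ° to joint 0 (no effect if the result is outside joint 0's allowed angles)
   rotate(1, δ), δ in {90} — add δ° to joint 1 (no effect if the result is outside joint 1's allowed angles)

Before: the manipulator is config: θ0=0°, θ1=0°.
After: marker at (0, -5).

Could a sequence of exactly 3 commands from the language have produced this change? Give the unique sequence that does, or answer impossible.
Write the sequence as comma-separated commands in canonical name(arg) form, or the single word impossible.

from: config: θ0=0°, θ1=0°
[1] after rotate(0, 90): config: θ0=90°, θ1=0°
[2] after rotate(0, 90): config: θ0=180°, θ1=0°
[3] after rotate(0, 90): config: θ0=270°, θ1=0°
all 8 alternatives checked — unique.

rotate(0, 90), rotate(0, 90), rotate(0, 90)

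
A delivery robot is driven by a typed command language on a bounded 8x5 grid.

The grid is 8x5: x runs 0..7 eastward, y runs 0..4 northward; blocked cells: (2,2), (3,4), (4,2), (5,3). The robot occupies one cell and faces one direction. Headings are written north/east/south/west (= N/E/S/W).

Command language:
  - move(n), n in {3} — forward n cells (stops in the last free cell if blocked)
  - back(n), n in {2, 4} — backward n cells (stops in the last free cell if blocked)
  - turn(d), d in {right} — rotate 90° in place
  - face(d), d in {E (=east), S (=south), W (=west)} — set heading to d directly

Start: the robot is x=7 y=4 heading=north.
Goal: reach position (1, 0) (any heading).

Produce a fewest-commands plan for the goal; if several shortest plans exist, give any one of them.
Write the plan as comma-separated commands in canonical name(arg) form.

from: x=7 y=4 heading=north
1. back(4) → x=7 y=0 heading=north
2. face(E) → x=7 y=0 heading=east
3. back(2) → x=5 y=0 heading=east
4. back(4) → x=1 y=0 heading=east
shorter routes all fall short; 4 is best.

back(4), face(E), back(2), back(4)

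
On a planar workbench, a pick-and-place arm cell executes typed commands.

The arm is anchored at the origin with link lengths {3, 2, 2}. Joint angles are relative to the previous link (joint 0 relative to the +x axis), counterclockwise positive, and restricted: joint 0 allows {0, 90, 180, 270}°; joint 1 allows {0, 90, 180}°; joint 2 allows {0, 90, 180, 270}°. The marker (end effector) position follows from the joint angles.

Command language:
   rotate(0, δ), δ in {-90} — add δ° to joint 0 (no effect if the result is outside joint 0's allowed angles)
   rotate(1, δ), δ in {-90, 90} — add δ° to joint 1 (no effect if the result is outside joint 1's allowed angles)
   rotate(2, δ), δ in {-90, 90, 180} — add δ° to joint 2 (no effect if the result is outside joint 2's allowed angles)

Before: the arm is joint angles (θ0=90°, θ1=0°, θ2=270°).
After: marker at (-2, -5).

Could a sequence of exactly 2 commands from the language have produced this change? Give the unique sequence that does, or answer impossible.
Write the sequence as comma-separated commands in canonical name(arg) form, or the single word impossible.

initial: joint angles (θ0=90°, θ1=0°, θ2=270°)
1. rotate(0, -90) → joint angles (θ0=0°, θ1=0°, θ2=270°)
2. rotate(0, -90) → joint angles (θ0=270°, θ1=0°, θ2=270°)
uniquely the one of 36 2-step routes that fits.

rotate(0, -90), rotate(0, -90)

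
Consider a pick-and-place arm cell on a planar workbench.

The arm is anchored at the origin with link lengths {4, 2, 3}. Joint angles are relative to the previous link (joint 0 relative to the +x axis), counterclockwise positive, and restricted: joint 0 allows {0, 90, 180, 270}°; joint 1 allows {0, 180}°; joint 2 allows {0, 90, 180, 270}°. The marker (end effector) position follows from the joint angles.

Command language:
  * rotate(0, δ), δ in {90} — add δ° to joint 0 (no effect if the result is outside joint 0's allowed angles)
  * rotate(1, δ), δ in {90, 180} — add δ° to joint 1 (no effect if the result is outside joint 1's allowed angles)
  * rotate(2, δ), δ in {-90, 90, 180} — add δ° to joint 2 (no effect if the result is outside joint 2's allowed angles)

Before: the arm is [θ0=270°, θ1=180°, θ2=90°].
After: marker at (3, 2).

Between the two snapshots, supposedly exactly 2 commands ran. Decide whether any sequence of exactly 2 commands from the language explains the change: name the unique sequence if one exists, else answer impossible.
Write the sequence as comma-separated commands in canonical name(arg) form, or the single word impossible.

start: [θ0=270°, θ1=180°, θ2=90°]
t=1 rotate(0, 90) ⇒ [θ0=0°, θ1=180°, θ2=90°]
t=2 rotate(0, 90) ⇒ [θ0=90°, θ1=180°, θ2=90°]
no rival 2-sequence matches.

rotate(0, 90), rotate(0, 90)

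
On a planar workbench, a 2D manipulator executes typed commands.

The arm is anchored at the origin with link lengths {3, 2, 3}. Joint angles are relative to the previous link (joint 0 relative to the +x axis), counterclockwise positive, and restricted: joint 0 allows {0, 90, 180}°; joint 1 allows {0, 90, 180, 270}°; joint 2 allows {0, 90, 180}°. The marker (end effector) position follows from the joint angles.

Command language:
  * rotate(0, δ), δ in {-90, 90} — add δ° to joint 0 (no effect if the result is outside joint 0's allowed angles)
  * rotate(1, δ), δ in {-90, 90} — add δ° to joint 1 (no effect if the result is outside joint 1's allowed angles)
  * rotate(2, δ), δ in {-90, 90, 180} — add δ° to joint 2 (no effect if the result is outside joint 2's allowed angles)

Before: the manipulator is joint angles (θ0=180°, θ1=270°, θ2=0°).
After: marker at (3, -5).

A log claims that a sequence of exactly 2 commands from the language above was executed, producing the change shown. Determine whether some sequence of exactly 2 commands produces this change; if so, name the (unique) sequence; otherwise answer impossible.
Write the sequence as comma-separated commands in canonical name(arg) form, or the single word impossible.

rotate(0, -90), rotate(0, -90)

t0: joint angles (θ0=180°, θ1=270°, θ2=0°)
[1] after rotate(0, -90): joint angles (θ0=90°, θ1=270°, θ2=0°)
[2] after rotate(0, -90): joint angles (θ0=0°, θ1=270°, θ2=0°)
no other 2-command option fits: unique.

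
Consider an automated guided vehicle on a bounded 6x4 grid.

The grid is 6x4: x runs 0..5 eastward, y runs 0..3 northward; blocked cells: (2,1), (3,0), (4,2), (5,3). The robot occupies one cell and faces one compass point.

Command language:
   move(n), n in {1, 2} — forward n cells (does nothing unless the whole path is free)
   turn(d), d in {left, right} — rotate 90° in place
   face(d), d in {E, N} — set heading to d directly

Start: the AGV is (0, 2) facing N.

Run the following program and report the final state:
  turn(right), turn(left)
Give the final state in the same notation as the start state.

initial: (0, 2) facing N
t=1 turn(right) ⇒ (0, 2) facing E
t=2 turn(left) ⇒ (0, 2) facing N

(0, 2) facing N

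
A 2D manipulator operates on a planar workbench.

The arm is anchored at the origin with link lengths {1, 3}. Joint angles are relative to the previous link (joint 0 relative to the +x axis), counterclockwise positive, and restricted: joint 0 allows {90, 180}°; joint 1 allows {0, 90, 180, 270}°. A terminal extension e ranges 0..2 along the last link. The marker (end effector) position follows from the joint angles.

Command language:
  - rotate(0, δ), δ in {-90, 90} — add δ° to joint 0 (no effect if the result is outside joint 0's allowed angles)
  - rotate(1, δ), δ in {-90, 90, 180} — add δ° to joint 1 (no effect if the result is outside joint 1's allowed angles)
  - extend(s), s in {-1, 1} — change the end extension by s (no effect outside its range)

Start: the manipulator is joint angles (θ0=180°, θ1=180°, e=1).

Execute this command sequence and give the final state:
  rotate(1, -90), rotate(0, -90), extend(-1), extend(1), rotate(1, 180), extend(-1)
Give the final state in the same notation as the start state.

begin: joint angles (θ0=180°, θ1=180°, e=1)
t=1 rotate(1, -90) ⇒ joint angles (θ0=180°, θ1=90°, e=1)
t=2 rotate(0, -90) ⇒ joint angles (θ0=90°, θ1=90°, e=1)
t=3 extend(-1) ⇒ joint angles (θ0=90°, θ1=90°, e=0)
t=4 extend(1) ⇒ joint angles (θ0=90°, θ1=90°, e=1)
t=5 rotate(1, 180) ⇒ joint angles (θ0=90°, θ1=270°, e=1)
t=6 extend(-1) ⇒ joint angles (θ0=90°, θ1=270°, e=0)

joint angles (θ0=90°, θ1=270°, e=0)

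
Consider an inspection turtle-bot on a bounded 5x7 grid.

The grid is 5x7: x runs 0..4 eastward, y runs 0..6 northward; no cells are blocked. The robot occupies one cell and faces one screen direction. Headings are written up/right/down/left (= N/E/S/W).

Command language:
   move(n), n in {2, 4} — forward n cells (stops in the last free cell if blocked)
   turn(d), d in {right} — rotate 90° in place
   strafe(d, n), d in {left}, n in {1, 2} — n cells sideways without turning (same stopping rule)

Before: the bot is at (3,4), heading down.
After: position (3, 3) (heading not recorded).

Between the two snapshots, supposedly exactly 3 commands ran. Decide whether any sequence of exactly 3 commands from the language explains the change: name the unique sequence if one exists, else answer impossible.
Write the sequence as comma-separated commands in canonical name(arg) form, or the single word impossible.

turn(right), strafe(left, 1), turn(right)

from: at (3,4), heading down
1. turn(right) → at (3,4), heading left
2. strafe(left, 1) → at (3,3), heading left
3. turn(right) → at (3,3), heading up
all 125 alternatives checked — unique.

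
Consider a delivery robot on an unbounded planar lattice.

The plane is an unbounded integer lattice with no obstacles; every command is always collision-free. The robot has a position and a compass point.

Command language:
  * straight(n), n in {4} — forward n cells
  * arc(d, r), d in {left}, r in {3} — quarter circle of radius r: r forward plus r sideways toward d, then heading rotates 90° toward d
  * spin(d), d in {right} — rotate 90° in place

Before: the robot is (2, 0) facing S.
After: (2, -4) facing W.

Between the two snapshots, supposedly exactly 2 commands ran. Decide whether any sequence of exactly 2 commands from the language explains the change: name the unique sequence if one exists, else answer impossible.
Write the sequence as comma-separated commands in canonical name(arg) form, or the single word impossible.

straight(4), spin(right)

key: position moved to (2,-4) AND the heading swung to W — translation plus rotation needed
t0: (2, 0) facing S
step 1 (straight(4)): (2, -4) facing S
step 2 (spin(right)): (2, -4) facing W
no other 2-command option fits: unique.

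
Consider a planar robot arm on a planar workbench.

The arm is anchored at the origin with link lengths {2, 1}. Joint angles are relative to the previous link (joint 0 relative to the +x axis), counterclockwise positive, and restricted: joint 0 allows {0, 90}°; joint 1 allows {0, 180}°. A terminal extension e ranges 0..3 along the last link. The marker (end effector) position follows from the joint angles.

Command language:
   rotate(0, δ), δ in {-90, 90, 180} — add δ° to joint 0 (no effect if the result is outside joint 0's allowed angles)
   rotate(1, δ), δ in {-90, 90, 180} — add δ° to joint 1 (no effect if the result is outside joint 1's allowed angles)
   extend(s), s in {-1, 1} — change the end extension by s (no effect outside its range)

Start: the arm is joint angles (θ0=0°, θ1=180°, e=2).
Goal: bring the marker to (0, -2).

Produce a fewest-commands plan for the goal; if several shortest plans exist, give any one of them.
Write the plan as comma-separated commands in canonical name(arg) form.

rotate(0, 90), extend(1)

start: joint angles (θ0=0°, θ1=180°, e=2)
1. rotate(0, 90) → joint angles (θ0=90°, θ1=180°, e=2)
2. extend(1) → joint angles (θ0=90°, θ1=180°, e=3)
minimal: 2 command(s), checked below 2.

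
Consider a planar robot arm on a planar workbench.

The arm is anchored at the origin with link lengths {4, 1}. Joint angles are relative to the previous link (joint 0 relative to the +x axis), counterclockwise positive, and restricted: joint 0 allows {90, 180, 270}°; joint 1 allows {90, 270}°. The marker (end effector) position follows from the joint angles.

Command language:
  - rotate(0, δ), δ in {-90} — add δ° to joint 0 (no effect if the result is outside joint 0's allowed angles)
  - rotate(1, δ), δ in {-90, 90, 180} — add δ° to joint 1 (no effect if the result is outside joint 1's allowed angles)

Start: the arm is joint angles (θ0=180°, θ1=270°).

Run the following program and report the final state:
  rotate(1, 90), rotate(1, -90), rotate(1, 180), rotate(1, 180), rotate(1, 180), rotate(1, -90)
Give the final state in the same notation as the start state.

joint angles (θ0=180°, θ1=90°)

start: joint angles (θ0=180°, θ1=270°)
t=1 rotate(1, 90) ⇒ joint angles (θ0=180°, θ1=270°)
t=2 rotate(1, -90) ⇒ joint angles (θ0=180°, θ1=270°)
t=3 rotate(1, 180) ⇒ joint angles (θ0=180°, θ1=90°)
t=4 rotate(1, 180) ⇒ joint angles (θ0=180°, θ1=270°)
t=5 rotate(1, 180) ⇒ joint angles (θ0=180°, θ1=90°)
t=6 rotate(1, -90) ⇒ joint angles (θ0=180°, θ1=90°)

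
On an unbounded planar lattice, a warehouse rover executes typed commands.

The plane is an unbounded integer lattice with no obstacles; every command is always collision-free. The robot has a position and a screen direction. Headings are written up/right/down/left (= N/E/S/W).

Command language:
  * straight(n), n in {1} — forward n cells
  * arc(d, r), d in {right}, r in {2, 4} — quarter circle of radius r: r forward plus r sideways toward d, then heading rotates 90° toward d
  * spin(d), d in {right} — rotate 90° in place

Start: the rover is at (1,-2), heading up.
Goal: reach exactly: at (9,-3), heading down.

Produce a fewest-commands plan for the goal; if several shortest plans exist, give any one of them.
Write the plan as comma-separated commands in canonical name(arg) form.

arc(right, 4), arc(right, 4), straight(1)

begin: at (1,-2), heading up
[1] after arc(right, 4): at (5,2), heading right
[2] after arc(right, 4): at (9,-2), heading down
[3] after straight(1): at (9,-3), heading down
shorter routes all fall short; 3 is best.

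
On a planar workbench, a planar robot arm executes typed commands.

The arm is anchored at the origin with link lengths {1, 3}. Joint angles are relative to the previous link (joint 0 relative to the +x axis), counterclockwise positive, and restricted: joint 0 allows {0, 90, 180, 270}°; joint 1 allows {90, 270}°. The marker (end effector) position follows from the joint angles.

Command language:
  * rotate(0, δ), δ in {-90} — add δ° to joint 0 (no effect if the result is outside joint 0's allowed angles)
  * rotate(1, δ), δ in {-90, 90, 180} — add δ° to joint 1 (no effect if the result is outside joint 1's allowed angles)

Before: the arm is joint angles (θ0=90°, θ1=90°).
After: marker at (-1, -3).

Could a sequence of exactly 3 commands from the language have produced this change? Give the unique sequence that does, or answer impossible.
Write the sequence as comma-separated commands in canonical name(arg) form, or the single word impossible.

initial: joint angles (θ0=90°, θ1=90°)
t=1 rotate(0, -90) ⇒ joint angles (θ0=0°, θ1=90°)
t=2 rotate(0, -90) ⇒ joint angles (θ0=270°, θ1=90°)
t=3 rotate(0, -90) ⇒ joint angles (θ0=180°, θ1=90°)
uniquely the one of 64 3-step routes that fits.

rotate(0, -90), rotate(0, -90), rotate(0, -90)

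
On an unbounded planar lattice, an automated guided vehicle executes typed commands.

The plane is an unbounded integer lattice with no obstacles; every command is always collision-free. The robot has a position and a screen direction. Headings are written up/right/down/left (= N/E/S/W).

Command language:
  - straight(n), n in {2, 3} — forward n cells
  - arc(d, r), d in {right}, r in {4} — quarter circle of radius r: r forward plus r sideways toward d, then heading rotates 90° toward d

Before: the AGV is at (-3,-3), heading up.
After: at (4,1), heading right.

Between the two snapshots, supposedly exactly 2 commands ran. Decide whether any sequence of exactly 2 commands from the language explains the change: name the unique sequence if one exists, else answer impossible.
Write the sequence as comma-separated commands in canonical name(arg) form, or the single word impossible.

arc(right, 4), straight(3)

key: running straight(3) before arc(right, 4) would end elsewhere — order is forced
begin: at (-3,-3), heading up
[1] after arc(right, 4): at (1,1), heading right
[2] after straight(3): at (4,1), heading right
all 9 alternatives checked — unique.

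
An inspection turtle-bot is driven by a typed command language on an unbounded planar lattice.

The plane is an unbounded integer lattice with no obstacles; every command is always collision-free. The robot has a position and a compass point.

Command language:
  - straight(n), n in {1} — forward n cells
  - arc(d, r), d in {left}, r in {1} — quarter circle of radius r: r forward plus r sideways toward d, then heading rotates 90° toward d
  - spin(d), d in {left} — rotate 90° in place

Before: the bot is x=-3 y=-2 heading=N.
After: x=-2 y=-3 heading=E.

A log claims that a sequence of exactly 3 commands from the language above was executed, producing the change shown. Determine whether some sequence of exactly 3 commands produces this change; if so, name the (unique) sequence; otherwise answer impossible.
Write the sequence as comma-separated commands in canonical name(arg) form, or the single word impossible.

spin(left), spin(left), arc(left, 1)

key: position moved to (-2,-3) AND the heading swung to E — translation plus rotation needed
start: x=-3 y=-2 heading=N
t=1 spin(left) ⇒ x=-3 y=-2 heading=W
t=2 spin(left) ⇒ x=-3 y=-2 heading=S
t=3 arc(left, 1) ⇒ x=-2 y=-3 heading=E
all 27 alternatives checked — unique.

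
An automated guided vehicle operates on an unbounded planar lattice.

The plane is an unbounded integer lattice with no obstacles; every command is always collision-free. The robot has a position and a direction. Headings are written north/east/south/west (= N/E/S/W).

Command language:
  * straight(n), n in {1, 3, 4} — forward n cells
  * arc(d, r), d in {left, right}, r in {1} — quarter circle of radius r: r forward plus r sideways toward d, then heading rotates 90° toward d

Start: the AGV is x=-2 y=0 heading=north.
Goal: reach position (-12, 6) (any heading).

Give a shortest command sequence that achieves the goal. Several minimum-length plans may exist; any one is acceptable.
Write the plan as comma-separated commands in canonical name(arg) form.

start: x=-2 y=0 heading=north
[1] after straight(4): x=-2 y=4 heading=north
[2] after arc(left, 1): x=-3 y=5 heading=west
[3] after straight(4): x=-7 y=5 heading=west
[4] after straight(4): x=-11 y=5 heading=west
[5] after arc(right, 1): x=-12 y=6 heading=north
minimal: 5 command(s), checked below 5.

straight(4), arc(left, 1), straight(4), straight(4), arc(right, 1)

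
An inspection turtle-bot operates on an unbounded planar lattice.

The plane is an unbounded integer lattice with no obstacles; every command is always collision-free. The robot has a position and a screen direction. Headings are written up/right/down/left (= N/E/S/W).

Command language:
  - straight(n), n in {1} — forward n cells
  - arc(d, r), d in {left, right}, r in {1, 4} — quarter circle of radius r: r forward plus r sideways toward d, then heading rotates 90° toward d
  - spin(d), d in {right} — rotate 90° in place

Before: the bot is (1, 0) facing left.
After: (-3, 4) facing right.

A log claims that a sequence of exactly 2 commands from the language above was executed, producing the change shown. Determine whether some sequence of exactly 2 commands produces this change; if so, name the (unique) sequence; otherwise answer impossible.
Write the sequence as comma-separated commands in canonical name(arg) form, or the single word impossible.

arc(right, 4), spin(right)

key: running spin(right) before arc(right, 4) would end elsewhere — order is forced
initial: (1, 0) facing left
t=1 arc(right, 4) ⇒ (-3, 4) facing up
t=2 spin(right) ⇒ (-3, 4) facing right
no other 2-command option fits: unique.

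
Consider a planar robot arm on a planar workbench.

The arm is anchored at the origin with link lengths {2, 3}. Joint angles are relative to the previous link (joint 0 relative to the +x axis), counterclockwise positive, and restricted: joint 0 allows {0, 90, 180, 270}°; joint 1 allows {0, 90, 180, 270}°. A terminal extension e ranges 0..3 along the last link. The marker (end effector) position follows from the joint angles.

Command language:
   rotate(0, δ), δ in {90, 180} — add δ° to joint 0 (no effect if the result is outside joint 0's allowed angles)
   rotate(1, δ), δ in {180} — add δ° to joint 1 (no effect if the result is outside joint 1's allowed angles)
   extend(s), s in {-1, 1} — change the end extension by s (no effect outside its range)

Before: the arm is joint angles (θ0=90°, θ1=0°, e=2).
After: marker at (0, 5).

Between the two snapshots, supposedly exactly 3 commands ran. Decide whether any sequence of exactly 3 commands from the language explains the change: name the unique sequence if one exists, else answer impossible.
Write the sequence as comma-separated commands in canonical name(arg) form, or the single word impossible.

extend(-1), extend(-1), extend(-1)

t0: joint angles (θ0=90°, θ1=0°, e=2)
[1] after extend(-1): joint angles (θ0=90°, θ1=0°, e=1)
[2] after extend(-1): joint angles (θ0=90°, θ1=0°, e=0)
[3] after extend(-1): joint angles (θ0=90°, θ1=0°, e=0)
no rival 3-sequence matches.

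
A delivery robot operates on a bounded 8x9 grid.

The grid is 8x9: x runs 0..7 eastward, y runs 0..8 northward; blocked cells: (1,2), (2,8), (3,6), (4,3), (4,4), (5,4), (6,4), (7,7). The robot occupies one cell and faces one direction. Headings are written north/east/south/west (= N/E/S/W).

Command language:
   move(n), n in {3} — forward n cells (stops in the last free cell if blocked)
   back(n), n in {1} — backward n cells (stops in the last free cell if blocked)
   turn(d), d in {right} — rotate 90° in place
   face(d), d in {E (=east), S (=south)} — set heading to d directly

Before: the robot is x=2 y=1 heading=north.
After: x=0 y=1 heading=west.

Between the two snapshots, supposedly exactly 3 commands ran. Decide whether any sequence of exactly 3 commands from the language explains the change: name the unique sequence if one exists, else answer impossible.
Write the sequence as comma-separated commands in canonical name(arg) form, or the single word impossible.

face(S), turn(right), move(3)

key: move(3) runs into the grid edge before its full distance
t0: x=2 y=1 heading=north
1. face(S) → x=2 y=1 heading=south
2. turn(right) → x=2 y=1 heading=west
3. move(3) → x=0 y=1 heading=west
no rival 3-sequence matches.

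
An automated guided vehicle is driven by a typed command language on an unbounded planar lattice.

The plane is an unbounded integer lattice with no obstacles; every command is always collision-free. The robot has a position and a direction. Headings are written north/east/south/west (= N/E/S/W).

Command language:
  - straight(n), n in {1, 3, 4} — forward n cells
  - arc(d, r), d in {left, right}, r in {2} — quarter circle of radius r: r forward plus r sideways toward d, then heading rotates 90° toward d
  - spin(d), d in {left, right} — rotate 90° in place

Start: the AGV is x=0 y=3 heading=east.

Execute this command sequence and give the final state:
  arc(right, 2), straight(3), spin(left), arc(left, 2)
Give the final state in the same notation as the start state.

start: x=0 y=3 heading=east
1. arc(right, 2) → x=2 y=1 heading=south
2. straight(3) → x=2 y=-2 heading=south
3. spin(left) → x=2 y=-2 heading=east
4. arc(left, 2) → x=4 y=0 heading=north

x=4 y=0 heading=north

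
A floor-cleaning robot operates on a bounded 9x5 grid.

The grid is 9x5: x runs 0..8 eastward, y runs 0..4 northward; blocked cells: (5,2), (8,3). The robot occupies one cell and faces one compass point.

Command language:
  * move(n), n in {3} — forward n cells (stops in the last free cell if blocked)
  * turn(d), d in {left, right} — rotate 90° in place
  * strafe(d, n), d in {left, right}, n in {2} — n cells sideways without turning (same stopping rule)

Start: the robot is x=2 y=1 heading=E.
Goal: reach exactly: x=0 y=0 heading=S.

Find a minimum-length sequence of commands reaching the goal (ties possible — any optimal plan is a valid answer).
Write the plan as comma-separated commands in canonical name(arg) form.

turn(right), move(3), strafe(right, 2)

initial: x=2 y=1 heading=E
1. turn(right) → x=2 y=1 heading=S
2. move(3) → x=2 y=0 heading=S
3. strafe(right, 2) → x=0 y=0 heading=S
no 2-step plan works, so 3 is optimal.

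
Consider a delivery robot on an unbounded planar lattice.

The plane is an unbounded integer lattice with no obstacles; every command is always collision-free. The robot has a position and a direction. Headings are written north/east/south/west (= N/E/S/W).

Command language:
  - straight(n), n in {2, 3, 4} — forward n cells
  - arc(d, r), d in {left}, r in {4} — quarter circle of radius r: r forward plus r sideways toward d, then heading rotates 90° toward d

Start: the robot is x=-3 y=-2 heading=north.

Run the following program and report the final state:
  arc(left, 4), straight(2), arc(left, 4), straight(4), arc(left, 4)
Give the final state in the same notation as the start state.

initial: x=-3 y=-2 heading=north
[1] after arc(left, 4): x=-7 y=2 heading=west
[2] after straight(2): x=-9 y=2 heading=west
[3] after arc(left, 4): x=-13 y=-2 heading=south
[4] after straight(4): x=-13 y=-6 heading=south
[5] after arc(left, 4): x=-9 y=-10 heading=east

x=-9 y=-10 heading=east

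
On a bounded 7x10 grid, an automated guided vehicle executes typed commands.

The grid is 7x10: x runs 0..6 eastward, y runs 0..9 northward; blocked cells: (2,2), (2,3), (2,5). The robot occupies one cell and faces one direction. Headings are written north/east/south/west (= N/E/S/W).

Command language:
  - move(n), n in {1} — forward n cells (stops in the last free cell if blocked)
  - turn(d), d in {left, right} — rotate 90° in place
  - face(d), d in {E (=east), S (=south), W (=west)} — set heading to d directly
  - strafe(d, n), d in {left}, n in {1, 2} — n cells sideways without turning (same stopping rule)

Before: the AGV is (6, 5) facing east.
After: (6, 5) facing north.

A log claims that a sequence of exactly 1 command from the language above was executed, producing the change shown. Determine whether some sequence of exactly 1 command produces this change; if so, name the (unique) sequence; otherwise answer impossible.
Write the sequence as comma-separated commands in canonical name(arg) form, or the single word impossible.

key: (6,5) unchanged — the single command moves nothing
t0: (6, 5) facing east
1. turn(left) → (6, 5) facing north
no other 1-command option fits: unique.

turn(left)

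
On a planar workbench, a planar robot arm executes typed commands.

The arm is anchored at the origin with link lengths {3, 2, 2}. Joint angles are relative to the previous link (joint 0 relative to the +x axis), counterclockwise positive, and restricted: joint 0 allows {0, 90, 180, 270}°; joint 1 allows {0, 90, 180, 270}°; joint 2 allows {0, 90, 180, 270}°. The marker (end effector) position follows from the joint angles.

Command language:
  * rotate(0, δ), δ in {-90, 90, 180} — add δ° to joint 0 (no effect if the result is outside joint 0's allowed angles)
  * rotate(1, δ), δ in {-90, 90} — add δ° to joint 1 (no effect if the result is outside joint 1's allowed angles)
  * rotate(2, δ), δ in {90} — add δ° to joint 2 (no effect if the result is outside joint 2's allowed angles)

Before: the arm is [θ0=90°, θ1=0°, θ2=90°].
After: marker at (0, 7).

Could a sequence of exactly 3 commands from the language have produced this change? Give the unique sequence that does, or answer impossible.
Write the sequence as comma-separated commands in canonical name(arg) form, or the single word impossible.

rotate(2, 90), rotate(2, 90), rotate(2, 90)

begin: [θ0=90°, θ1=0°, θ2=90°]
step 1 (rotate(2, 90)): [θ0=90°, θ1=0°, θ2=180°]
step 2 (rotate(2, 90)): [θ0=90°, θ1=0°, θ2=270°]
step 3 (rotate(2, 90)): [θ0=90°, θ1=0°, θ2=0°]
uniquely the one of 216 3-step routes that fits.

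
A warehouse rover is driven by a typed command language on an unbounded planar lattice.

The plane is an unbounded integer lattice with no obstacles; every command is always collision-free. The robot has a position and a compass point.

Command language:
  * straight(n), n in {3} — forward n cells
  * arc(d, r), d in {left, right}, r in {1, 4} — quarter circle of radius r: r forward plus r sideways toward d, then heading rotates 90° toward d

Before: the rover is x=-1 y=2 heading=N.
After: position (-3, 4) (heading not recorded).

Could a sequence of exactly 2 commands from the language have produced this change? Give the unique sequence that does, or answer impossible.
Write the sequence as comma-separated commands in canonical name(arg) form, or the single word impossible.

key: running arc(right, 1) before arc(left, 1) would end elsewhere — order is forced
t0: x=-1 y=2 heading=N
1. arc(left, 1) → x=-2 y=3 heading=W
2. arc(right, 1) → x=-3 y=4 heading=N
no other 2-command option fits: unique.

arc(left, 1), arc(right, 1)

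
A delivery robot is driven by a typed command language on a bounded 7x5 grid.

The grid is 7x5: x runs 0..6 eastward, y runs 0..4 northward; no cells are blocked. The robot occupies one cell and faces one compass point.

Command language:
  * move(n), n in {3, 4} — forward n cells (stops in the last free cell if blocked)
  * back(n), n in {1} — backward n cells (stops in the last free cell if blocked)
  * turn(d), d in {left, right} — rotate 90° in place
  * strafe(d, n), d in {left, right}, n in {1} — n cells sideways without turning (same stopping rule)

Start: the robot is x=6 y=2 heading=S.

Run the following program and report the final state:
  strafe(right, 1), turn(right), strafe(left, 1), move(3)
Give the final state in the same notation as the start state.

initial: x=6 y=2 heading=S
t=1 strafe(right, 1) ⇒ x=5 y=2 heading=S
t=2 turn(right) ⇒ x=5 y=2 heading=W
t=3 strafe(left, 1) ⇒ x=5 y=1 heading=W
t=4 move(3) ⇒ x=2 y=1 heading=W

x=2 y=1 heading=W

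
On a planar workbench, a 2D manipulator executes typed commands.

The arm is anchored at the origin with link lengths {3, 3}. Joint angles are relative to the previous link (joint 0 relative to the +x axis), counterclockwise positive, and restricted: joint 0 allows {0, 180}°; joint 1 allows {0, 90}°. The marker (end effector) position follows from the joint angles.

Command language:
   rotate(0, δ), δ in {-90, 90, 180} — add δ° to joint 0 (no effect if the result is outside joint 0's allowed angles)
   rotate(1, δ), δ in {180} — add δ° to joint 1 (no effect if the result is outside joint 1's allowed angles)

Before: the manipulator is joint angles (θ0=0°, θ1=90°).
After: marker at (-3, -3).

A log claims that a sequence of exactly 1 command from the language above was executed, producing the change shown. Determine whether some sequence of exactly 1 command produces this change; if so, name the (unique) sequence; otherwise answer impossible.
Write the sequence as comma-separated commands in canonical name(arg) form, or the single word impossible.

from: joint angles (θ0=0°, θ1=90°)
step 1 (rotate(0, 180)): joint angles (θ0=180°, θ1=90°)
all 4 alternatives checked — unique.

rotate(0, 180)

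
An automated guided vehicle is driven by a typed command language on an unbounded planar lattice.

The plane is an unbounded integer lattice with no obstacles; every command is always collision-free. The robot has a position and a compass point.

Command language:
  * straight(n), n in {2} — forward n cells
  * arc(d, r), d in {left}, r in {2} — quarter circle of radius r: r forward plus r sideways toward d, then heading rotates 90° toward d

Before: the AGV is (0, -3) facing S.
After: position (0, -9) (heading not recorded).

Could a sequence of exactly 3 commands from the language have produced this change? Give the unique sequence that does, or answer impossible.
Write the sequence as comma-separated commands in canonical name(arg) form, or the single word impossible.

straight(2), straight(2), straight(2)

initial: (0, -3) facing S
t=1 straight(2) ⇒ (0, -5) facing S
t=2 straight(2) ⇒ (0, -7) facing S
t=3 straight(2) ⇒ (0, -9) facing S
uniquely the one of 8 3-step routes that fits.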